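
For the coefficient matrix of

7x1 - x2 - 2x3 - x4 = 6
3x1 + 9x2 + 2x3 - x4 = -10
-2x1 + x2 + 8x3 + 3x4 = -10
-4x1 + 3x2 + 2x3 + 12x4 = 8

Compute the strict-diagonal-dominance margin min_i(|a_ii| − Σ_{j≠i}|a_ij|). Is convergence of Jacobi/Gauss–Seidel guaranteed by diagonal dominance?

row 1: |7| − (1+2+1) = 3
row 2: |9| − (3+2+1) = 3
row 3: |8| − (2+1+3) = 2
row 4: |12| − (4+3+2) = 3
minimum over rows = 2 → strictly diagonally dominant (convergence guaranteed)

2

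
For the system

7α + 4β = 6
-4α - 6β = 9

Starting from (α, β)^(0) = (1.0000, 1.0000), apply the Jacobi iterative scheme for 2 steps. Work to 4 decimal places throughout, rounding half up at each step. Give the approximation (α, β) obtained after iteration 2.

Iteration 1:
  α = (6 - (4)·1.0000) / (7) = 0.2857
  β = (9 - (-4)·1.0000) / (-6) = -2.1667
Iteration 2:
  α = (6 - (4)·-2.1667) / (7) = 2.0953
  β = (9 - (-4)·0.2857) / (-6) = -1.6905

(2.0953, -1.6905)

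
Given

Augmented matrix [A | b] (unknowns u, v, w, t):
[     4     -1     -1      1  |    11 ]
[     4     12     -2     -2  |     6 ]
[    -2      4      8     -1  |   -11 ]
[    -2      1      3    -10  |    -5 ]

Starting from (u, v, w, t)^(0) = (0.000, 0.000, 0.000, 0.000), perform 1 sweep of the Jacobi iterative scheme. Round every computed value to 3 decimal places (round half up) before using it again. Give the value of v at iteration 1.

0.500

Iteration 1:
  u = (11 - (-1)·0.000 - (-1)·0.000 - (1)·0.000) / (4) = 2.750
  v = (6 - (4)·0.000 - (-2)·0.000 - (-2)·0.000) / (12) = 0.500
  w = (-11 - (-2)·0.000 - (4)·0.000 - (-1)·0.000) / (8) = -1.375
  t = (-5 - (-2)·0.000 - (1)·0.000 - (3)·0.000) / (-10) = 0.500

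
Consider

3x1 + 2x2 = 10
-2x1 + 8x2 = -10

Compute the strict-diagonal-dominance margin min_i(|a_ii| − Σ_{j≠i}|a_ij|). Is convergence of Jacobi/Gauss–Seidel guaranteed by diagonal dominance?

1

row 1: |3| − (2) = 1
row 2: |8| − (2) = 6
minimum over rows = 1 → strictly diagonally dominant (convergence guaranteed)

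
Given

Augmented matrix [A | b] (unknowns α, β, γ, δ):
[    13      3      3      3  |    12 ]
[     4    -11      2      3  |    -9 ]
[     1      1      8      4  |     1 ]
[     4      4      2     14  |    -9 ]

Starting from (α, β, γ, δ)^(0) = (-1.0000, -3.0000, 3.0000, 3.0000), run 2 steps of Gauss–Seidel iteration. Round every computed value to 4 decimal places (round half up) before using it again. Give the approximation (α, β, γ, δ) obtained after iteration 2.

Iteration 1:
  α = (12 - (3)·-3.0000 - (3)·3.0000 - (3)·3.0000) / (13) = 0.2308
  β = (-9 - (4)·0.2308 - (2)·3.0000 - (3)·3.0000) / (-11) = 2.2657
  γ = (1 - (1)·0.2308 - (1)·2.2657 - (4)·3.0000) / (8) = -1.6871
  δ = (-9 - (4)·0.2308 - (4)·2.2657 - (2)·-1.6871) / (14) = -1.1151
Iteration 2:
  α = (12 - (3)·2.2657 - (3)·-1.6871 - (3)·-1.1151) / (13) = 1.0469
  β = (-9 - (4)·1.0469 - (2)·-1.6871 - (3)·-1.1151) / (-11) = 0.5880
  γ = (1 - (1)·1.0469 - (1)·0.5880 - (4)·-1.1151) / (8) = 0.4782
  δ = (-9 - (4)·1.0469 - (4)·0.5880 - (2)·0.4782) / (14) = -1.1783

(1.0469, 0.5880, 0.4782, -1.1783)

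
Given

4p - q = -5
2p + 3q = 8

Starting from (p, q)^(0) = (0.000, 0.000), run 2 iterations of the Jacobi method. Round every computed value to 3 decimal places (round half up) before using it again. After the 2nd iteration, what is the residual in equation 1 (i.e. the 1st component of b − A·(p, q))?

Iteration 1:
  p = (-5 - (-1)·0.000) / (4) = -1.250
  q = (8 - (2)·0.000) / (3) = 2.667
Iteration 2:
  p = (-5 - (-1)·2.667) / (4) = -0.583
  q = (8 - (2)·-1.250) / (3) = 3.500
Residual b − A·x = (0.832, -1.334)

0.832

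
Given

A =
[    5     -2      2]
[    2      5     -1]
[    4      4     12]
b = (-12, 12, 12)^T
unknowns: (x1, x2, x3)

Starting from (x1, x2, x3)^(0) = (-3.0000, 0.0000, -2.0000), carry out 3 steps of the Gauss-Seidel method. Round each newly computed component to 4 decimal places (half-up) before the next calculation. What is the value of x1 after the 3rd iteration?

-1.3219

Iteration 1:
  x1 = (-12 - (-2)·0.0000 - (2)·-2.0000) / (5) = -1.6000
  x2 = (12 - (2)·-1.6000 - (-1)·-2.0000) / (5) = 2.6400
  x3 = (12 - (4)·-1.6000 - (4)·2.6400) / (12) = 0.6533
Iteration 2:
  x1 = (-12 - (-2)·2.6400 - (2)·0.6533) / (5) = -1.6053
  x2 = (12 - (2)·-1.6053 - (-1)·0.6533) / (5) = 3.1728
  x3 = (12 - (4)·-1.6053 - (4)·3.1728) / (12) = 0.4775
Iteration 3:
  x1 = (-12 - (-2)·3.1728 - (2)·0.4775) / (5) = -1.3219
  x2 = (12 - (2)·-1.3219 - (-1)·0.4775) / (5) = 3.0243
  x3 = (12 - (4)·-1.3219 - (4)·3.0243) / (12) = 0.4325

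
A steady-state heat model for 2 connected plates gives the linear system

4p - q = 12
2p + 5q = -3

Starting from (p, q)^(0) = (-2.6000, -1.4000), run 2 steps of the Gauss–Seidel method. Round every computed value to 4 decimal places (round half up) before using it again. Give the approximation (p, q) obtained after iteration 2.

Iteration 1:
  p = (12 - (-1)·-1.4000) / (4) = 2.6500
  q = (-3 - (2)·2.6500) / (5) = -1.6600
Iteration 2:
  p = (12 - (-1)·-1.6600) / (4) = 2.5850
  q = (-3 - (2)·2.5850) / (5) = -1.6340

(2.5850, -1.6340)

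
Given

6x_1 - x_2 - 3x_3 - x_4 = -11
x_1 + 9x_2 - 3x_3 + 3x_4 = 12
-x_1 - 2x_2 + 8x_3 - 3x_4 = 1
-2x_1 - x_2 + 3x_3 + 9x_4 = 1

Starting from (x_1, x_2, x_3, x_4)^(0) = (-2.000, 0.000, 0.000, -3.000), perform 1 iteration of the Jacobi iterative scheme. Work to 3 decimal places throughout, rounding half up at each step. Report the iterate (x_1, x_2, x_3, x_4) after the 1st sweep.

(-2.333, 2.556, -1.250, -0.333)

Iteration 1:
  x_1 = (-11 - (-1)·0.000 - (-3)·0.000 - (-1)·-3.000) / (6) = -2.333
  x_2 = (12 - (1)·-2.000 - (-3)·0.000 - (3)·-3.000) / (9) = 2.556
  x_3 = (1 - (-1)·-2.000 - (-2)·0.000 - (-3)·-3.000) / (8) = -1.250
  x_4 = (1 - (-2)·-2.000 - (-1)·0.000 - (3)·0.000) / (9) = -0.333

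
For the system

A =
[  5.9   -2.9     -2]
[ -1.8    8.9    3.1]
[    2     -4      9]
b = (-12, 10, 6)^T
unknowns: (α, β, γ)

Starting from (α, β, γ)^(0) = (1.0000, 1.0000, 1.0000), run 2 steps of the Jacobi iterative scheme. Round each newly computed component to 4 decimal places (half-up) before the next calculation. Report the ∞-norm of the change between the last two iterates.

Iteration 1:
  α = (-12 - (-2.9)·1.0000 - (-2)·1.0000) / (5.9) = -1.2034
  β = (10 - (-1.8)·1.0000 - (3.1)·1.0000) / (8.9) = 0.9775
  γ = (6 - (2)·1.0000 - (-4)·1.0000) / (9) = 0.8889
Iteration 2:
  α = (-12 - (-2.9)·0.9775 - (-2)·0.8889) / (5.9) = -1.2521
  β = (10 - (-1.8)·-1.2034 - (3.1)·0.8889) / (8.9) = 0.5706
  γ = (6 - (2)·-1.2034 - (-4)·0.9775) / (9) = 1.3685
Change: (-0.0487, -0.4069, 0.4796) → max |·| = 0.4796

0.4796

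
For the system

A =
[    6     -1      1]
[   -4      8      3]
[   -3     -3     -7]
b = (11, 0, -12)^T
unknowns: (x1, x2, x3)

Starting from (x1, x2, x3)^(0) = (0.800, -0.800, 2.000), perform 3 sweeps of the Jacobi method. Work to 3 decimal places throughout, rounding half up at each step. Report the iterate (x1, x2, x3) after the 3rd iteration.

Iteration 1:
  x1 = (11 - (-1)·-0.800 - (1)·2.000) / (6) = 1.367
  x2 = (0 - (-4)·0.800 - (3)·2.000) / (8) = -0.350
  x3 = (-12 - (-3)·0.800 - (-3)·-0.800) / (-7) = 1.714
Iteration 2:
  x1 = (11 - (-1)·-0.350 - (1)·1.714) / (6) = 1.489
  x2 = (0 - (-4)·1.367 - (3)·1.714) / (8) = 0.041
  x3 = (-12 - (-3)·1.367 - (-3)·-0.350) / (-7) = 1.278
Iteration 3:
  x1 = (11 - (-1)·0.041 - (1)·1.278) / (6) = 1.627
  x2 = (0 - (-4)·1.489 - (3)·1.278) / (8) = 0.265
  x3 = (-12 - (-3)·1.489 - (-3)·0.041) / (-7) = 1.059

(1.627, 0.265, 1.059)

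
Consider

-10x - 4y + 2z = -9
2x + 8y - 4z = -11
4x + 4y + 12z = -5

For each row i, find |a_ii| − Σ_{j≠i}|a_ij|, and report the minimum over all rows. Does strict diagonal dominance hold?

row 1: |-10| − (4+2) = 4
row 2: |8| − (2+4) = 2
row 3: |12| − (4+4) = 4
minimum over rows = 2 → strictly diagonally dominant (convergence guaranteed)

2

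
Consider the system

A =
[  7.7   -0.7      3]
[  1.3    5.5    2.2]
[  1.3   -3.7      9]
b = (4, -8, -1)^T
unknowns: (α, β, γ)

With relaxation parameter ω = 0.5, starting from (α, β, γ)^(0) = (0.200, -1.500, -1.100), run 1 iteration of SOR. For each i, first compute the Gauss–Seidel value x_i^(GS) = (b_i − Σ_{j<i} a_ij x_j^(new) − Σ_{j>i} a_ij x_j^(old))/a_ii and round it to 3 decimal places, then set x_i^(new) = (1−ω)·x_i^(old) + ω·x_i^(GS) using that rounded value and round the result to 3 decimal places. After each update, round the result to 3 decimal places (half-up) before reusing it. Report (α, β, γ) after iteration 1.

(0.506, -1.317, -0.913)

Iteration 1:
  α: GS value = (4 - (-0.7)·-1.500 - (3)·-1.100) / (7.7) = 0.812;  α ← (1−ω)·0.200 + ω·0.812 = 0.506
  β: GS value = (-8 - (1.3)·0.506 - (2.2)·-1.100) / (5.5) = -1.134;  β ← (1−ω)·-1.500 + ω·-1.134 = -1.317
  γ: GS value = (-1 - (1.3)·0.506 - (-3.7)·-1.317) / (9) = -0.726;  γ ← (1−ω)·-1.100 + ω·-0.726 = -0.913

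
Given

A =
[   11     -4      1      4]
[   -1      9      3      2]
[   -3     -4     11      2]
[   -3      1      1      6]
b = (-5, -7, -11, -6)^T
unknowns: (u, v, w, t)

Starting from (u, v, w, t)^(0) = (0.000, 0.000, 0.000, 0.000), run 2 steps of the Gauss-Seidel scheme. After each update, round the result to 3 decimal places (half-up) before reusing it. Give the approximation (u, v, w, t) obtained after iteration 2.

Iteration 1:
  u = (-5 - (-4)·0.000 - (1)·0.000 - (4)·0.000) / (11) = -0.455
  v = (-7 - (-1)·-0.455 - (3)·0.000 - (2)·0.000) / (9) = -0.828
  w = (-11 - (-3)·-0.455 - (-4)·-0.828 - (2)·0.000) / (11) = -1.425
  t = (-6 - (-3)·-0.455 - (1)·-0.828 - (1)·-1.425) / (6) = -0.852
Iteration 2:
  u = (-5 - (-4)·-0.828 - (1)·-1.425 - (4)·-0.852) / (11) = -0.316
  v = (-7 - (-1)·-0.316 - (3)·-1.425 - (2)·-0.852) / (9) = -0.149
  w = (-11 - (-3)·-0.316 - (-4)·-0.149 - (2)·-0.852) / (11) = -0.985
  t = (-6 - (-3)·-0.316 - (1)·-0.149 - (1)·-0.985) / (6) = -0.969

(-0.316, -0.149, -0.985, -0.969)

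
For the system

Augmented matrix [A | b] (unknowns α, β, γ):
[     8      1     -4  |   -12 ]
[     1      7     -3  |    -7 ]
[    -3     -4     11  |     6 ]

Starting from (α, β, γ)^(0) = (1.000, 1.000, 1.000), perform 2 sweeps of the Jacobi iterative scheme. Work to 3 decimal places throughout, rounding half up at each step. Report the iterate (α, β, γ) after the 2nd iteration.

(-0.820, -0.333, -0.021)

Iteration 1:
  α = (-12 - (1)·1.000 - (-4)·1.000) / (8) = -1.125
  β = (-7 - (1)·1.000 - (-3)·1.000) / (7) = -0.714
  γ = (6 - (-3)·1.000 - (-4)·1.000) / (11) = 1.182
Iteration 2:
  α = (-12 - (1)·-0.714 - (-4)·1.182) / (8) = -0.820
  β = (-7 - (1)·-1.125 - (-3)·1.182) / (7) = -0.333
  γ = (6 - (-3)·-1.125 - (-4)·-0.714) / (11) = -0.021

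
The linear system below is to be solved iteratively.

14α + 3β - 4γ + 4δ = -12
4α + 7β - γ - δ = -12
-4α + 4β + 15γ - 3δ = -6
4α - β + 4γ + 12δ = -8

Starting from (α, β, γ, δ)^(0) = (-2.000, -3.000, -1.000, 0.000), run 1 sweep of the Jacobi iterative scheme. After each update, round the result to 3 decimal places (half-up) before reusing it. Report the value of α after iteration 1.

Iteration 1:
  α = (-12 - (3)·-3.000 - (-4)·-1.000 - (4)·0.000) / (14) = -0.500
  β = (-12 - (4)·-2.000 - (-1)·-1.000 - (-1)·0.000) / (7) = -0.714
  γ = (-6 - (-4)·-2.000 - (4)·-3.000 - (-3)·0.000) / (15) = -0.133
  δ = (-8 - (4)·-2.000 - (-1)·-3.000 - (4)·-1.000) / (12) = 0.083

-0.500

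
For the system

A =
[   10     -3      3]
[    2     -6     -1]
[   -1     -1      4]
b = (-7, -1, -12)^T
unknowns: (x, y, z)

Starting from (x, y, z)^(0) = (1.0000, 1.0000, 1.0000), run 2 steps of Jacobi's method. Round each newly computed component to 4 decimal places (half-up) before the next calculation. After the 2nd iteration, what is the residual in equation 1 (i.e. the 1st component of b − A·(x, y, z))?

Iteration 1:
  x = (-7 - (-3)·1.0000 - (3)·1.0000) / (10) = -0.7000
  y = (-1 - (2)·1.0000 - (-1)·1.0000) / (-6) = 0.3333
  z = (-12 - (-1)·1.0000 - (-1)·1.0000) / (4) = -2.5000
Iteration 2:
  x = (-7 - (-3)·0.3333 - (3)·-2.5000) / (10) = 0.1500
  y = (-1 - (2)·-0.7000 - (-1)·-2.5000) / (-6) = 0.3500
  z = (-12 - (-1)·-0.7000 - (-1)·0.3333) / (4) = -3.0917
Residual b − A·x = (1.8251, -2.2917, 0.8668)

1.8251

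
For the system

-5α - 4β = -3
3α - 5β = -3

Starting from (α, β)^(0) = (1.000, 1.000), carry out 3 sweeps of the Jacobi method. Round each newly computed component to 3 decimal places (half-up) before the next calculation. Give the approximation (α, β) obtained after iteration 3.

Iteration 1:
  α = (-3 - (-4)·1.000) / (-5) = -0.200
  β = (-3 - (3)·1.000) / (-5) = 1.200
Iteration 2:
  α = (-3 - (-4)·1.200) / (-5) = -0.360
  β = (-3 - (3)·-0.200) / (-5) = 0.480
Iteration 3:
  α = (-3 - (-4)·0.480) / (-5) = 0.216
  β = (-3 - (3)·-0.360) / (-5) = 0.384

(0.216, 0.384)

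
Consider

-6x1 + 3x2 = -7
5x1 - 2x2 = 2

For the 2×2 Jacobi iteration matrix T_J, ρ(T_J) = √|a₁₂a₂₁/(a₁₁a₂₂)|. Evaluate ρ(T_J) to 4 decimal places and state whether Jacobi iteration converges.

1.1180

a₁₂a₂₁/(a₁₁a₂₂) = (3)·(5) / ((-6)·(-2)) = 1.250000
ρ = √|1.250000| = √1.250000 = 1.1180
ρ > 1, so Jacobi diverges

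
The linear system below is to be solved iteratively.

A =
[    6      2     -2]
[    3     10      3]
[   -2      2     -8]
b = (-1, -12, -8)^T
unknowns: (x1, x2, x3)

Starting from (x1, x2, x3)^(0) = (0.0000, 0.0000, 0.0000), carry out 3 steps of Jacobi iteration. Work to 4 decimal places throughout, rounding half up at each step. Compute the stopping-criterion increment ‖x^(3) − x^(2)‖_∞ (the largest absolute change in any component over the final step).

Iteration 1:
  x1 = (-1 - (2)·0.0000 - (-2)·0.0000) / (6) = -0.1667
  x2 = (-12 - (3)·0.0000 - (3)·0.0000) / (10) = -1.2000
  x3 = (-8 - (-2)·0.0000 - (2)·0.0000) / (-8) = 1.0000
Iteration 2:
  x1 = (-1 - (2)·-1.2000 - (-2)·1.0000) / (6) = 0.5667
  x2 = (-12 - (3)·-0.1667 - (3)·1.0000) / (10) = -1.4500
  x3 = (-8 - (-2)·-0.1667 - (2)·-1.2000) / (-8) = 0.7417
Iteration 3:
  x1 = (-1 - (2)·-1.4500 - (-2)·0.7417) / (6) = 0.5639
  x2 = (-12 - (3)·0.5667 - (3)·0.7417) / (10) = -1.5925
  x3 = (-8 - (-2)·0.5667 - (2)·-1.4500) / (-8) = 0.4958
Change: (-0.0028, -0.1425, -0.2459) → max |·| = 0.2459

0.2459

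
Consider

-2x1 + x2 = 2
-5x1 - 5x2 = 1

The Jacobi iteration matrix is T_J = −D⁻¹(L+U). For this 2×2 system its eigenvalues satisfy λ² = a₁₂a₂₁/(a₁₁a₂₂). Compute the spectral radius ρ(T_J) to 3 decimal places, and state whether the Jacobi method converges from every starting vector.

a₁₂a₂₁/(a₁₁a₂₂) = (1)·(-5) / ((-2)·(-5)) = -0.500000
ρ = √|-0.500000| = √0.500000 = 0.707
ρ < 1, so Jacobi converges

0.707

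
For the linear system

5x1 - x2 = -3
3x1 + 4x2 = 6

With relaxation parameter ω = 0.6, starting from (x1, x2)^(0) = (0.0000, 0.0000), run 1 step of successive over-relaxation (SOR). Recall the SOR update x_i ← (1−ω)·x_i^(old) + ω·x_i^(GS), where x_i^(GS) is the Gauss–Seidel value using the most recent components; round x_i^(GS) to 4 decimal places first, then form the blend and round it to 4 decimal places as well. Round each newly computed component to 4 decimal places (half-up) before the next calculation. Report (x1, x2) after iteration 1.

(-0.3600, 1.0620)

Iteration 1:
  x1: GS value = (-3 - (-1)·0.0000) / (5) = -0.6000;  x1 ← (1−ω)·0.0000 + ω·-0.6000 = -0.3600
  x2: GS value = (6 - (3)·-0.3600) / (4) = 1.7700;  x2 ← (1−ω)·0.0000 + ω·1.7700 = 1.0620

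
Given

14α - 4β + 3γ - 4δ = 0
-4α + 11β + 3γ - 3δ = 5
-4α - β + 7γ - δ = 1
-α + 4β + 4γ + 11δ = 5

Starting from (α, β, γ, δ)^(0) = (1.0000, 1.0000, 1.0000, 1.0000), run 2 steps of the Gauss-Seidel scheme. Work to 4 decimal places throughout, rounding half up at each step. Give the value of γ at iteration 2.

0.2367

Iteration 1:
  α = (0 - (-4)·1.0000 - (3)·1.0000 - (-4)·1.0000) / (14) = 0.3571
  β = (5 - (-4)·0.3571 - (3)·1.0000 - (-3)·1.0000) / (11) = 0.5844
  γ = (1 - (-4)·0.3571 - (-1)·0.5844 - (-1)·1.0000) / (7) = 0.5733
  δ = (5 - (-1)·0.3571 - (4)·0.5844 - (4)·0.5733) / (11) = 0.0660
Iteration 2:
  α = (0 - (-4)·0.5844 - (3)·0.5733 - (-4)·0.0660) / (14) = 0.0630
  β = (5 - (-4)·0.0630 - (3)·0.5733 - (-3)·0.0660) / (11) = 0.3391
  γ = (1 - (-4)·0.0630 - (-1)·0.3391 - (-1)·0.0660) / (7) = 0.2367
  δ = (5 - (-1)·0.0630 - (4)·0.3391 - (4)·0.2367) / (11) = 0.2509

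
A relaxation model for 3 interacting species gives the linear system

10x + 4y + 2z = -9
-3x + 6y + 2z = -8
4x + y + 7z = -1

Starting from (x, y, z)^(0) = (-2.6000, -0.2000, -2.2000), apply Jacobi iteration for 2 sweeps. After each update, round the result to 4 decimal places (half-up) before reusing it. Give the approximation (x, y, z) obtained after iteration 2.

(-0.4143, -1.9805, 0.3457)

Iteration 1:
  x = (-9 - (4)·-0.2000 - (2)·-2.2000) / (10) = -0.3800
  y = (-8 - (-3)·-2.6000 - (2)·-2.2000) / (6) = -1.9000
  z = (-1 - (4)·-2.6000 - (1)·-0.2000) / (7) = 1.3714
Iteration 2:
  x = (-9 - (4)·-1.9000 - (2)·1.3714) / (10) = -0.4143
  y = (-8 - (-3)·-0.3800 - (2)·1.3714) / (6) = -1.9805
  z = (-1 - (4)·-0.3800 - (1)·-1.9000) / (7) = 0.3457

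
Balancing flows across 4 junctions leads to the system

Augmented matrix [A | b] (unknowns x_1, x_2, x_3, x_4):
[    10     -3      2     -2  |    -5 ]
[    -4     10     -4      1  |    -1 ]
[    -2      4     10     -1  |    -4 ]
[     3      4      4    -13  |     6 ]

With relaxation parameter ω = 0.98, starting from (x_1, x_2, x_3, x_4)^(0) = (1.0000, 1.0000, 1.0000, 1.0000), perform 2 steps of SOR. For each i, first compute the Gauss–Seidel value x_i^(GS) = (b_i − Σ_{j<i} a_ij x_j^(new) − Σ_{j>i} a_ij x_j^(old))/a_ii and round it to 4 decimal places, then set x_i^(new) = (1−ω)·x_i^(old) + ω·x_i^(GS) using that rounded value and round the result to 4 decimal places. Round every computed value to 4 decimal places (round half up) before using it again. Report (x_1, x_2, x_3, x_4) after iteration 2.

(-0.4840, -0.3755, -0.3997, -0.8063)

Iteration 1:
  x_1: GS value = (-5 - (-3)·1.0000 - (2)·1.0000 - (-2)·1.0000) / (10) = -0.2000;  x_1 ← (1−ω)·1.0000 + ω·-0.2000 = -0.1760
  x_2: GS value = (-1 - (-4)·-0.1760 - (-4)·1.0000 - (1)·1.0000) / (10) = 0.1296;  x_2 ← (1−ω)·1.0000 + ω·0.1296 = 0.1470
  x_3: GS value = (-4 - (-2)·-0.1760 - (4)·0.1470 - (-1)·1.0000) / (10) = -0.3940;  x_3 ← (1−ω)·1.0000 + ω·-0.3940 = -0.3661
  x_4: GS value = (6 - (3)·-0.1760 - (4)·0.1470 - (4)·-0.3661) / (-13) = -0.5696;  x_4 ← (1−ω)·1.0000 + ω·-0.5696 = -0.5382
Iteration 2:
  x_1: GS value = (-5 - (-3)·0.1470 - (2)·-0.3661 - (-2)·-0.5382) / (10) = -0.4903;  x_1 ← (1−ω)·-0.1760 + ω·-0.4903 = -0.4840
  x_2: GS value = (-1 - (-4)·-0.4840 - (-4)·-0.3661 - (1)·-0.5382) / (10) = -0.3862;  x_2 ← (1−ω)·0.1470 + ω·-0.3862 = -0.3755
  x_3: GS value = (-4 - (-2)·-0.4840 - (4)·-0.3755 - (-1)·-0.5382) / (10) = -0.4004;  x_3 ← (1−ω)·-0.3661 + ω·-0.4004 = -0.3997
  x_4: GS value = (6 - (3)·-0.4840 - (4)·-0.3755 - (4)·-0.3997) / (-13) = -0.8118;  x_4 ← (1−ω)·-0.5382 + ω·-0.8118 = -0.8063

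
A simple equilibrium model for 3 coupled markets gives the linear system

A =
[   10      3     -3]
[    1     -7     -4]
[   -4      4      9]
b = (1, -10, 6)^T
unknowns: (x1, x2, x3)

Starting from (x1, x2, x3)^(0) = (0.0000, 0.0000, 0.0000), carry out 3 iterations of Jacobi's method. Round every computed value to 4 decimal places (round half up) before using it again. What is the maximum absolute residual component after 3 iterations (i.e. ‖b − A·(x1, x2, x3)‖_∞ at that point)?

1.4880

Iteration 1:
  x1 = (1 - (3)·0.0000 - (-3)·0.0000) / (10) = 0.1000
  x2 = (-10 - (1)·0.0000 - (-4)·0.0000) / (-7) = 1.4286
  x3 = (6 - (-4)·0.0000 - (4)·0.0000) / (9) = 0.6667
Iteration 2:
  x1 = (1 - (3)·1.4286 - (-3)·0.6667) / (10) = -0.1286
  x2 = (-10 - (1)·0.1000 - (-4)·0.6667) / (-7) = 1.0619
  x3 = (6 - (-4)·0.1000 - (4)·1.4286) / (9) = 0.0762
Iteration 3:
  x1 = (1 - (3)·1.0619 - (-3)·0.0762) / (10) = -0.1957
  x2 = (-10 - (1)·-0.1286 - (-4)·0.0762) / (-7) = 1.3667
  x3 = (6 - (-4)·-0.1286 - (4)·1.0619) / (9) = 0.1376
Residual b − A·x = (-0.7303, 0.3130, -1.4880); ∞-norm = 1.4880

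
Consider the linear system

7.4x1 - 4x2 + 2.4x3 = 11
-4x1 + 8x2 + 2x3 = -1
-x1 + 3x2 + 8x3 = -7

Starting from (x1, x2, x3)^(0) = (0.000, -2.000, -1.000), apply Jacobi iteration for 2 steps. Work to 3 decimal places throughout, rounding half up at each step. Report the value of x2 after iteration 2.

Iteration 1:
  x1 = (11 - (-4)·-2.000 - (2.4)·-1.000) / (7.4) = 0.730
  x2 = (-1 - (-4)·0.000 - (2)·-1.000) / (8) = 0.125
  x3 = (-7 - (-1)·0.000 - (3)·-2.000) / (8) = -0.125
Iteration 2:
  x1 = (11 - (-4)·0.125 - (2.4)·-0.125) / (7.4) = 1.595
  x2 = (-1 - (-4)·0.730 - (2)·-0.125) / (8) = 0.271
  x3 = (-7 - (-1)·0.730 - (3)·0.125) / (8) = -0.831

0.271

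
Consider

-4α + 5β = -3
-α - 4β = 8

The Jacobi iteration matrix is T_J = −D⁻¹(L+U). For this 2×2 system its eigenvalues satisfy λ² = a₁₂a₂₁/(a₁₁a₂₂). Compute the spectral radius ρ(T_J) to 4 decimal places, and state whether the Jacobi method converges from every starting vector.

a₁₂a₂₁/(a₁₁a₂₂) = (5)·(-1) / ((-4)·(-4)) = -0.312500
ρ = √|-0.312500| = √0.312500 = 0.5590
ρ < 1, so Jacobi converges

0.5590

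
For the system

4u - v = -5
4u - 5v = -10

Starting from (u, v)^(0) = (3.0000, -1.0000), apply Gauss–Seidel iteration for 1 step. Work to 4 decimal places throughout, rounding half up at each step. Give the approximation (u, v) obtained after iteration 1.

Iteration 1:
  u = (-5 - (-1)·-1.0000) / (4) = -1.5000
  v = (-10 - (4)·-1.5000) / (-5) = 0.8000

(-1.5000, 0.8000)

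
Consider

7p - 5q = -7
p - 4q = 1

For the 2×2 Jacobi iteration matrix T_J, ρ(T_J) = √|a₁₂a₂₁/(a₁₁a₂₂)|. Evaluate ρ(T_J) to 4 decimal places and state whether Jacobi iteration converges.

0.4226

a₁₂a₂₁/(a₁₁a₂₂) = (-5)·(1) / ((7)·(-4)) = 0.178571
ρ = √|0.178571| = √0.178571 = 0.4226
ρ < 1, so Jacobi converges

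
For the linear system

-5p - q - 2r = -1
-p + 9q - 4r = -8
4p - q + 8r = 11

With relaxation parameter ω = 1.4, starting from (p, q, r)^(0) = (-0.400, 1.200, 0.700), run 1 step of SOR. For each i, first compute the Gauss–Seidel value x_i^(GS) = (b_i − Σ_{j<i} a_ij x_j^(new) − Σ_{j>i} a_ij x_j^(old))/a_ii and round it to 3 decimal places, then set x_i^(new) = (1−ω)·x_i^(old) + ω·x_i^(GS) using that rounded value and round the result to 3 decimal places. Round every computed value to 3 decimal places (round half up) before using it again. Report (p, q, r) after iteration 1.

Iteration 1:
  p: GS value = (-1 - (-1)·1.200 - (-2)·0.700) / (-5) = -0.320;  p ← (1−ω)·-0.400 + ω·-0.320 = -0.288
  q: GS value = (-8 - (-1)·-0.288 - (-4)·0.700) / (9) = -0.610;  q ← (1−ω)·1.200 + ω·-0.610 = -1.334
  r: GS value = (11 - (4)·-0.288 - (-1)·-1.334) / (8) = 1.352;  r ← (1−ω)·0.700 + ω·1.352 = 1.613

(-0.288, -1.334, 1.613)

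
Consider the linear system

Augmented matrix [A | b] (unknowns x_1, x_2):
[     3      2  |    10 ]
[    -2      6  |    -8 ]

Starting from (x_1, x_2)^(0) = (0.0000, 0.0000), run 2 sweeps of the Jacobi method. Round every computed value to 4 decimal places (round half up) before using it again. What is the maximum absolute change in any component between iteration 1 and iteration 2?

1.1111

Iteration 1:
  x_1 = (10 - (2)·0.0000) / (3) = 3.3333
  x_2 = (-8 - (-2)·0.0000) / (6) = -1.3333
Iteration 2:
  x_1 = (10 - (2)·-1.3333) / (3) = 4.2222
  x_2 = (-8 - (-2)·3.3333) / (6) = -0.2222
Change: (0.8889, 1.1111) → max |·| = 1.1111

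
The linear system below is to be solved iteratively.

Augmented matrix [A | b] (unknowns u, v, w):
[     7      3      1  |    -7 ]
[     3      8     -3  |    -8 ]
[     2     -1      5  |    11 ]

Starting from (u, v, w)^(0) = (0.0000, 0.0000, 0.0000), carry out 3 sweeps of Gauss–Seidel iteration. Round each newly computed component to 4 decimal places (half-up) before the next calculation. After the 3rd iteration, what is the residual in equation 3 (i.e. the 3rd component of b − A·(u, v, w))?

-0.0002

Iteration 1:
  u = (-7 - (3)·0.0000 - (1)·0.0000) / (7) = -1.0000
  v = (-8 - (3)·-1.0000 - (-3)·0.0000) / (8) = -0.6250
  w = (11 - (2)·-1.0000 - (-1)·-0.6250) / (5) = 2.4750
Iteration 2:
  u = (-7 - (3)·-0.6250 - (1)·2.4750) / (7) = -1.0857
  v = (-8 - (3)·-1.0857 - (-3)·2.4750) / (8) = 0.3353
  w = (11 - (2)·-1.0857 - (-1)·0.3353) / (5) = 2.7013
Iteration 3:
  u = (-7 - (3)·0.3353 - (1)·2.7013) / (7) = -1.5296
  v = (-8 - (3)·-1.5296 - (-3)·2.7013) / (8) = 0.5866
  w = (11 - (2)·-1.5296 - (-1)·0.5866) / (5) = 2.9292
Residual b − A·x = (-0.9818, 0.6836, -0.0002)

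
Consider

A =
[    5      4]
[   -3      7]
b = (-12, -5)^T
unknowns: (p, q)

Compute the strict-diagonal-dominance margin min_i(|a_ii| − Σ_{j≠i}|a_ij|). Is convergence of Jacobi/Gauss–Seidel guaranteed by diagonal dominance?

row 1: |5| − (4) = 1
row 2: |7| − (3) = 4
minimum over rows = 1 → strictly diagonally dominant (convergence guaranteed)

1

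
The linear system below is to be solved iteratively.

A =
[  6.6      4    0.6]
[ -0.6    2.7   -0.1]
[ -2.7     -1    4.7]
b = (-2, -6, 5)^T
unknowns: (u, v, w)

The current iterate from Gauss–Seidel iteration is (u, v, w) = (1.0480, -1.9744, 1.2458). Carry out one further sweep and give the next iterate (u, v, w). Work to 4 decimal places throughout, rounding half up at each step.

One sweep:
  u = (-2 - (4)·-1.9744 - (0.6)·1.2458) / (6.6) = 0.7803
  v = (-6 - (-0.6)·0.7803 - (-0.1)·1.2458) / (2.7) = -2.0027
  w = (5 - (-2.7)·0.7803 - (-1)·-2.0027) / (4.7) = 1.0860

(0.7803, -2.0027, 1.0860)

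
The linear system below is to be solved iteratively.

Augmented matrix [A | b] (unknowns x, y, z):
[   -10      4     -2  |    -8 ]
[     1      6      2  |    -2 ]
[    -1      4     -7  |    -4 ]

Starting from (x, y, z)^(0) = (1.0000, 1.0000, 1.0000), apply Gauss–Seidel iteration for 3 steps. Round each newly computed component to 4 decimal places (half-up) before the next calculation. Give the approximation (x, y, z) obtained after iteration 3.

(0.5859, -0.5232, 0.1888)

Iteration 1:
  x = (-8 - (4)·1.0000 - (-2)·1.0000) / (-10) = 1.0000
  y = (-2 - (1)·1.0000 - (2)·1.0000) / (6) = -0.8333
  z = (-4 - (-1)·1.0000 - (4)·-0.8333) / (-7) = -0.0476
Iteration 2:
  x = (-8 - (4)·-0.8333 - (-2)·-0.0476) / (-10) = 0.4762
  y = (-2 - (1)·0.4762 - (2)·-0.0476) / (6) = -0.3968
  z = (-4 - (-1)·0.4762 - (4)·-0.3968) / (-7) = 0.2767
Iteration 3:
  x = (-8 - (4)·-0.3968 - (-2)·0.2767) / (-10) = 0.5859
  y = (-2 - (1)·0.5859 - (2)·0.2767) / (6) = -0.5232
  z = (-4 - (-1)·0.5859 - (4)·-0.5232) / (-7) = 0.1888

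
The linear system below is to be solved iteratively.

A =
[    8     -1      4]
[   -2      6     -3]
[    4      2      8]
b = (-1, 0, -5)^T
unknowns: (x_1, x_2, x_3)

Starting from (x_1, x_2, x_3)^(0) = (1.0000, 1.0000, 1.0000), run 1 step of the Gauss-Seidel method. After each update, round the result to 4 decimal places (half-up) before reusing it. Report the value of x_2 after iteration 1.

0.3333

Iteration 1:
  x_1 = (-1 - (-1)·1.0000 - (4)·1.0000) / (8) = -0.5000
  x_2 = (0 - (-2)·-0.5000 - (-3)·1.0000) / (6) = 0.3333
  x_3 = (-5 - (4)·-0.5000 - (2)·0.3333) / (8) = -0.4583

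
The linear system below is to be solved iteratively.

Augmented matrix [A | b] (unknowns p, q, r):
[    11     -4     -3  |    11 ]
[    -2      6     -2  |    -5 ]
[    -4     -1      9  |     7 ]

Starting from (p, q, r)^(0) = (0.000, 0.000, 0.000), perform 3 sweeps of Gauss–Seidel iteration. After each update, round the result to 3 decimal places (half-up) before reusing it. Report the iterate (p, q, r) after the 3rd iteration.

Iteration 1:
  p = (11 - (-4)·0.000 - (-3)·0.000) / (11) = 1.000
  q = (-5 - (-2)·1.000 - (-2)·0.000) / (6) = -0.500
  r = (7 - (-4)·1.000 - (-1)·-0.500) / (9) = 1.167
Iteration 2:
  p = (11 - (-4)·-0.500 - (-3)·1.167) / (11) = 1.136
  q = (-5 - (-2)·1.136 - (-2)·1.167) / (6) = -0.066
  r = (7 - (-4)·1.136 - (-1)·-0.066) / (9) = 1.275
Iteration 3:
  p = (11 - (-4)·-0.066 - (-3)·1.275) / (11) = 1.324
  q = (-5 - (-2)·1.324 - (-2)·1.275) / (6) = 0.033
  r = (7 - (-4)·1.324 - (-1)·0.033) / (9) = 1.370

(1.324, 0.033, 1.370)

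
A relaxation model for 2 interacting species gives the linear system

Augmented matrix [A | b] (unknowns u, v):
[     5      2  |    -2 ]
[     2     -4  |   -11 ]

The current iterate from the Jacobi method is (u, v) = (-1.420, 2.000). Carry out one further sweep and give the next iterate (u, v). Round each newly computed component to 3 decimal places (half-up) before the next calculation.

One sweep:
  u = (-2 - (2)·2.000) / (5) = -1.200
  v = (-11 - (2)·-1.420) / (-4) = 2.040

(-1.200, 2.040)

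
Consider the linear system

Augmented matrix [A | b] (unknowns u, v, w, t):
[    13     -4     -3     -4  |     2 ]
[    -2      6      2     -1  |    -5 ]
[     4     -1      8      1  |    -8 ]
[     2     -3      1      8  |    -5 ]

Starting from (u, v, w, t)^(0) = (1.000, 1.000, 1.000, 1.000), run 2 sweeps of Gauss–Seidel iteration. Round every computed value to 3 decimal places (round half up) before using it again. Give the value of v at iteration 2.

-0.658

Iteration 1:
  u = (2 - (-4)·1.000 - (-3)·1.000 - (-4)·1.000) / (13) = 1.000
  v = (-5 - (-2)·1.000 - (2)·1.000 - (-1)·1.000) / (6) = -0.667
  w = (-8 - (4)·1.000 - (-1)·-0.667 - (1)·1.000) / (8) = -1.708
  t = (-5 - (2)·1.000 - (-3)·-0.667 - (1)·-1.708) / (8) = -0.912
Iteration 2:
  u = (2 - (-4)·-0.667 - (-3)·-1.708 - (-4)·-0.912) / (13) = -0.726
  v = (-5 - (-2)·-0.726 - (2)·-1.708 - (-1)·-0.912) / (6) = -0.658
  w = (-8 - (4)·-0.726 - (-1)·-0.658 - (1)·-0.912) / (8) = -0.605
  t = (-5 - (2)·-0.726 - (-3)·-0.658 - (1)·-0.605) / (8) = -0.615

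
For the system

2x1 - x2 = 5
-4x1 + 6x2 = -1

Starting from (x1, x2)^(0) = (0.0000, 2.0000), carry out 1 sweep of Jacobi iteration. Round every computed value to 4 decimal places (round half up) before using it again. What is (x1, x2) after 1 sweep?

(3.5000, -0.1667)

Iteration 1:
  x1 = (5 - (-1)·2.0000) / (2) = 3.5000
  x2 = (-1 - (-4)·0.0000) / (6) = -0.1667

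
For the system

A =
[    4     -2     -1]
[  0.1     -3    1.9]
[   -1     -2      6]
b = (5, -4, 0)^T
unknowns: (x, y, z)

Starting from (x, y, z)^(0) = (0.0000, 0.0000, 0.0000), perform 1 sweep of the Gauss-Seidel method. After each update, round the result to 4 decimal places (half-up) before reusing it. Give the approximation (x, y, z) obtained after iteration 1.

Iteration 1:
  x = (5 - (-2)·0.0000 - (-1)·0.0000) / (4) = 1.2500
  y = (-4 - (0.1)·1.2500 - (1.9)·0.0000) / (-3) = 1.3750
  z = (0 - (-1)·1.2500 - (-2)·1.3750) / (6) = 0.6667

(1.2500, 1.3750, 0.6667)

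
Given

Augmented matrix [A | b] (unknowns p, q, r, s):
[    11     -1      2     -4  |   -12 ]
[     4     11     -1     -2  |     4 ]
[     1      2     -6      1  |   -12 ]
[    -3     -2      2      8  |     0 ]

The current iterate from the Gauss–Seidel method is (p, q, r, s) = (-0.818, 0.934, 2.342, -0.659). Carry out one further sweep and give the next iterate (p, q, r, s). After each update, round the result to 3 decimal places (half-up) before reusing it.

One sweep:
  p = (-12 - (-1)·0.934 - (2)·2.342 - (-4)·-0.659) / (11) = -1.671
  q = (4 - (4)·-1.671 - (-1)·2.342 - (-2)·-0.659) / (11) = 1.064
  r = (-12 - (1)·-1.671 - (2)·1.064 - (1)·-0.659) / (-6) = 1.966
  s = (0 - (-3)·-1.671 - (-2)·1.064 - (2)·1.966) / (8) = -0.852

(-1.671, 1.064, 1.966, -0.852)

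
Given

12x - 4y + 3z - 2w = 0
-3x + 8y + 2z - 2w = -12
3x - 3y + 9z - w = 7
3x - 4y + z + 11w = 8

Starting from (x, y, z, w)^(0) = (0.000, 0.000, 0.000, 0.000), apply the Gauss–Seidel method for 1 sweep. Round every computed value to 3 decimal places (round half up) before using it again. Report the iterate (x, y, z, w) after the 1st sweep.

Iteration 1:
  x = (0 - (-4)·0.000 - (3)·0.000 - (-2)·0.000) / (12) = 0.000
  y = (-12 - (-3)·0.000 - (2)·0.000 - (-2)·0.000) / (8) = -1.500
  z = (7 - (3)·0.000 - (-3)·-1.500 - (-1)·0.000) / (9) = 0.278
  w = (8 - (3)·0.000 - (-4)·-1.500 - (1)·0.278) / (11) = 0.157

(0.000, -1.500, 0.278, 0.157)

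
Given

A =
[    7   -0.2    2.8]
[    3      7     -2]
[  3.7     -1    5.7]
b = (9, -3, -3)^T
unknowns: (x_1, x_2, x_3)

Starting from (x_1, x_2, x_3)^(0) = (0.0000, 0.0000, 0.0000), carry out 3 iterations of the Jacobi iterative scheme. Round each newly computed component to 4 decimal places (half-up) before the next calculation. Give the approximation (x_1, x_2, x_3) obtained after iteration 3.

Iteration 1:
  x_1 = (9 - (-0.2)·0.0000 - (2.8)·0.0000) / (7) = 1.2857
  x_2 = (-3 - (3)·0.0000 - (-2)·0.0000) / (7) = -0.4286
  x_3 = (-3 - (3.7)·0.0000 - (-1)·0.0000) / (5.7) = -0.5263
Iteration 2:
  x_1 = (9 - (-0.2)·-0.4286 - (2.8)·-0.5263) / (7) = 1.4840
  x_2 = (-3 - (3)·1.2857 - (-2)·-0.5263) / (7) = -1.1300
  x_3 = (-3 - (3.7)·1.2857 - (-1)·-0.4286) / (5.7) = -1.4361
Iteration 3:
  x_1 = (9 - (-0.2)·-1.1300 - (2.8)·-1.4361) / (7) = 1.8279
  x_2 = (-3 - (3)·1.4840 - (-2)·-1.4361) / (7) = -1.4749
  x_3 = (-3 - (3.7)·1.4840 - (-1)·-1.1300) / (5.7) = -1.6879

(1.8279, -1.4749, -1.6879)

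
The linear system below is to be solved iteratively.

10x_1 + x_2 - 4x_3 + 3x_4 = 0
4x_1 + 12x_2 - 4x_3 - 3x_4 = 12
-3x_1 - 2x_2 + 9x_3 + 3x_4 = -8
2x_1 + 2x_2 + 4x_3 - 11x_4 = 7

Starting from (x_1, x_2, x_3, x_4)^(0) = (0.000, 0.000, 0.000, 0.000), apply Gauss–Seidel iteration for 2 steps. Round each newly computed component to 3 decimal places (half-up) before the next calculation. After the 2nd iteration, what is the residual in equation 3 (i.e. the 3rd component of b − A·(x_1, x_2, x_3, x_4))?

Iteration 1:
  x_1 = (0 - (1)·0.000 - (-4)·0.000 - (3)·0.000) / (10) = 0.000
  x_2 = (12 - (4)·0.000 - (-4)·0.000 - (-3)·0.000) / (12) = 1.000
  x_3 = (-8 - (-3)·0.000 - (-2)·1.000 - (3)·0.000) / (9) = -0.667
  x_4 = (7 - (2)·0.000 - (2)·1.000 - (4)·-0.667) / (-11) = -0.697
Iteration 2:
  x_1 = (0 - (1)·1.000 - (-4)·-0.667 - (3)·-0.697) / (10) = -0.158
  x_2 = (12 - (4)·-0.158 - (-4)·-0.667 - (-3)·-0.697) / (12) = 0.656
  x_3 = (-8 - (-3)·-0.158 - (-2)·0.656 - (3)·-0.697) / (9) = -0.563
  x_4 = (7 - (2)·-0.158 - (2)·0.656 - (4)·-0.563) / (-11) = -0.751
Residual b − A·x = (0.925, 0.255, 0.158, -0.005)

0.158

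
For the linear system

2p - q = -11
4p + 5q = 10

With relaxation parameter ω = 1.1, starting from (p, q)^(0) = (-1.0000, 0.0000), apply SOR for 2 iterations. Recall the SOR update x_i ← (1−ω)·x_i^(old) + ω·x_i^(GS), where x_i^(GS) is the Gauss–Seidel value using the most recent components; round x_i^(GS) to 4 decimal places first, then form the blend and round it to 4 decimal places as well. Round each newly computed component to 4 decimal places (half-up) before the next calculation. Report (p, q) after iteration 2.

(-1.3652, 2.6578)

Iteration 1:
  p: GS value = (-11 - (-1)·0.0000) / (2) = -5.5000;  p ← (1−ω)·-1.0000 + ω·-5.5000 = -5.9500
  q: GS value = (10 - (4)·-5.9500) / (5) = 6.7600;  q ← (1−ω)·0.0000 + ω·6.7600 = 7.4360
Iteration 2:
  p: GS value = (-11 - (-1)·7.4360) / (2) = -1.7820;  p ← (1−ω)·-5.9500 + ω·-1.7820 = -1.3652
  q: GS value = (10 - (4)·-1.3652) / (5) = 3.0922;  q ← (1−ω)·7.4360 + ω·3.0922 = 2.6578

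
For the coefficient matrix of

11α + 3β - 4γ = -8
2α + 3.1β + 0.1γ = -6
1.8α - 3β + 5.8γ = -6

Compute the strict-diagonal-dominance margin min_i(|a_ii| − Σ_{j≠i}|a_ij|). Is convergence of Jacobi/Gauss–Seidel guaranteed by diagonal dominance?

row 1: |11| − (3+4) = 4
row 2: |3.1| − (2+0.1) = 1
row 3: |5.8| − (1.8+3) = 1
minimum over rows = 1 → strictly diagonally dominant (convergence guaranteed)

1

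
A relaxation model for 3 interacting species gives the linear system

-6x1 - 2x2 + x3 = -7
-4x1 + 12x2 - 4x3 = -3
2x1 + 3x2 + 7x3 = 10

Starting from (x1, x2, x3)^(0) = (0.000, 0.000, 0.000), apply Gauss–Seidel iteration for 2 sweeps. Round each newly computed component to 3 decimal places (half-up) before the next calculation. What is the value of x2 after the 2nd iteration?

0.526

Iteration 1:
  x1 = (-7 - (-2)·0.000 - (1)·0.000) / (-6) = 1.167
  x2 = (-3 - (-4)·1.167 - (-4)·0.000) / (12) = 0.139
  x3 = (10 - (2)·1.167 - (3)·0.139) / (7) = 1.036
Iteration 2:
  x1 = (-7 - (-2)·0.139 - (1)·1.036) / (-6) = 1.293
  x2 = (-3 - (-4)·1.293 - (-4)·1.036) / (12) = 0.526
  x3 = (10 - (2)·1.293 - (3)·0.526) / (7) = 0.834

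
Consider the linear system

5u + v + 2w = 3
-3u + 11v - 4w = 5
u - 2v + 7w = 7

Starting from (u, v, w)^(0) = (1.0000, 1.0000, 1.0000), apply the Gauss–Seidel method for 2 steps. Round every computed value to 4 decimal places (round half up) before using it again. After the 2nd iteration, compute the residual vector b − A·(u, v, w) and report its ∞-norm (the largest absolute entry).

0.1252

Iteration 1:
  u = (3 - (1)·1.0000 - (2)·1.0000) / (5) = 0.0000
  v = (5 - (-3)·0.0000 - (-4)·1.0000) / (11) = 0.8182
  w = (7 - (1)·0.0000 - (-2)·0.8182) / (7) = 1.2338
Iteration 2:
  u = (3 - (1)·0.8182 - (2)·1.2338) / (5) = -0.0572
  v = (5 - (-3)·-0.0572 - (-4)·1.2338) / (11) = 0.8876
  w = (7 - (1)·-0.0572 - (-2)·0.8876) / (7) = 1.2618
Residual b − A·x = (-0.1252, 0.1120, -0.0002); ∞-norm = 0.1252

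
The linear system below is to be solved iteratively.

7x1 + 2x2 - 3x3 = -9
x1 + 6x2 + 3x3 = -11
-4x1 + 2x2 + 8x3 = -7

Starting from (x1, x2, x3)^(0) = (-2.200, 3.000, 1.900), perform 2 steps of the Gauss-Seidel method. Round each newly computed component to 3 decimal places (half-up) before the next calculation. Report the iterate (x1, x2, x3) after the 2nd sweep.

(-0.939, -1.227, -1.038)

Iteration 1:
  x1 = (-9 - (2)·3.000 - (-3)·1.900) / (7) = -1.329
  x2 = (-11 - (1)·-1.329 - (3)·1.900) / (6) = -2.562
  x3 = (-7 - (-4)·-1.329 - (2)·-2.562) / (8) = -0.899
Iteration 2:
  x1 = (-9 - (2)·-2.562 - (-3)·-0.899) / (7) = -0.939
  x2 = (-11 - (1)·-0.939 - (3)·-0.899) / (6) = -1.227
  x3 = (-7 - (-4)·-0.939 - (2)·-1.227) / (8) = -1.038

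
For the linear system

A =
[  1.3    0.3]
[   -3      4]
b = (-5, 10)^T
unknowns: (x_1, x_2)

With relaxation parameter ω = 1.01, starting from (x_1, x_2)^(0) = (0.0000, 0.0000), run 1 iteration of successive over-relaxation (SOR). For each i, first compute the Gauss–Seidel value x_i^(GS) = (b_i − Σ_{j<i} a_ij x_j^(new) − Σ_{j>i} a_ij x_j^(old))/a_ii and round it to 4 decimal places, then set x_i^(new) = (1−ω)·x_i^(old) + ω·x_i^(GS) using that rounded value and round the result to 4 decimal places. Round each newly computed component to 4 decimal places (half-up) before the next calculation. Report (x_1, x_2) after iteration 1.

(-3.8847, -0.4176)

Iteration 1:
  x_1: GS value = (-5 - (0.3)·0.0000) / (1.3) = -3.8462;  x_1 ← (1−ω)·0.0000 + ω·-3.8462 = -3.8847
  x_2: GS value = (10 - (-3)·-3.8847) / (4) = -0.4135;  x_2 ← (1−ω)·0.0000 + ω·-0.4135 = -0.4176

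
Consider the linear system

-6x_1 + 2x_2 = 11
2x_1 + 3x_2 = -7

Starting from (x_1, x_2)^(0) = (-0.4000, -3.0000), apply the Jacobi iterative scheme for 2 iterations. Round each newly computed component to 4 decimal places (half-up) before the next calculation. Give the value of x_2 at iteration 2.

Iteration 1:
  x_1 = (11 - (2)·-3.0000) / (-6) = -2.8333
  x_2 = (-7 - (2)·-0.4000) / (3) = -2.0667
Iteration 2:
  x_1 = (11 - (2)·-2.0667) / (-6) = -2.5222
  x_2 = (-7 - (2)·-2.8333) / (3) = -0.4445

-0.4445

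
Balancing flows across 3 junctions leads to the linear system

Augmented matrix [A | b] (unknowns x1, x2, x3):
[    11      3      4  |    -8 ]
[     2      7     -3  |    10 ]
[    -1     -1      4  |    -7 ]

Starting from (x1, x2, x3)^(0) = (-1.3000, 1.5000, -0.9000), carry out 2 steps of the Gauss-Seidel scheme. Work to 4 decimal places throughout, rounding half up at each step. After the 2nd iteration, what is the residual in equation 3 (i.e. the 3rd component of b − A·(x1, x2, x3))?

-0.0001

Iteration 1:
  x1 = (-8 - (3)·1.5000 - (4)·-0.9000) / (11) = -0.8091
  x2 = (10 - (2)·-0.8091 - (-3)·-0.9000) / (7) = 1.2740
  x3 = (-7 - (-1)·-0.8091 - (-1)·1.2740) / (4) = -1.6338
Iteration 2:
  x1 = (-8 - (3)·1.2740 - (4)·-1.6338) / (11) = -0.4806
  x2 = (10 - (2)·-0.4806 - (-3)·-1.6338) / (7) = 0.8657
  x3 = (-7 - (-1)·-0.4806 - (-1)·0.8657) / (4) = -1.6537
Residual b − A·x = (1.3043, -0.0598, -0.0001)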